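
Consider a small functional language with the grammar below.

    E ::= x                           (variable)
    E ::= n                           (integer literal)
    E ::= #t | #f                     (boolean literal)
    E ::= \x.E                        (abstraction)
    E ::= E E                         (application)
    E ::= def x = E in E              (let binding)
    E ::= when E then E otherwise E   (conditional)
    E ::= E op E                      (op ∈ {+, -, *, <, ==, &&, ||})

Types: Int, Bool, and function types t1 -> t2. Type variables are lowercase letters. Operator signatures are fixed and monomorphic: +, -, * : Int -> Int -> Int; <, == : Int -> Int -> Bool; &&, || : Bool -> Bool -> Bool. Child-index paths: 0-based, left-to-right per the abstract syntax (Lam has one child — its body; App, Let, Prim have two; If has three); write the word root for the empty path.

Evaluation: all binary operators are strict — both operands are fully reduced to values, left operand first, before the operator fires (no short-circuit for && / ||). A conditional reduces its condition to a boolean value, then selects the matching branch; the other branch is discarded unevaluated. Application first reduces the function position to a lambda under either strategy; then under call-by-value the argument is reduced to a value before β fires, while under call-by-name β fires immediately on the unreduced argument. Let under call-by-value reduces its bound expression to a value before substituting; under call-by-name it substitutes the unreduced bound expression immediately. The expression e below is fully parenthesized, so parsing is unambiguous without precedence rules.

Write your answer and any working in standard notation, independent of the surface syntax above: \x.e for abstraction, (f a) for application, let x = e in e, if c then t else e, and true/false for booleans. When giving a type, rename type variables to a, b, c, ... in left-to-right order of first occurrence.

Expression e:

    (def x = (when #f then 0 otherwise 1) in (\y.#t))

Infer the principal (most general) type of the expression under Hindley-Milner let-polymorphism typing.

Answer: a -> Bool

Working:
  unify Bool ~ Bool
  unify Int ~ Int
let x : Int
\y._ : a -> Bool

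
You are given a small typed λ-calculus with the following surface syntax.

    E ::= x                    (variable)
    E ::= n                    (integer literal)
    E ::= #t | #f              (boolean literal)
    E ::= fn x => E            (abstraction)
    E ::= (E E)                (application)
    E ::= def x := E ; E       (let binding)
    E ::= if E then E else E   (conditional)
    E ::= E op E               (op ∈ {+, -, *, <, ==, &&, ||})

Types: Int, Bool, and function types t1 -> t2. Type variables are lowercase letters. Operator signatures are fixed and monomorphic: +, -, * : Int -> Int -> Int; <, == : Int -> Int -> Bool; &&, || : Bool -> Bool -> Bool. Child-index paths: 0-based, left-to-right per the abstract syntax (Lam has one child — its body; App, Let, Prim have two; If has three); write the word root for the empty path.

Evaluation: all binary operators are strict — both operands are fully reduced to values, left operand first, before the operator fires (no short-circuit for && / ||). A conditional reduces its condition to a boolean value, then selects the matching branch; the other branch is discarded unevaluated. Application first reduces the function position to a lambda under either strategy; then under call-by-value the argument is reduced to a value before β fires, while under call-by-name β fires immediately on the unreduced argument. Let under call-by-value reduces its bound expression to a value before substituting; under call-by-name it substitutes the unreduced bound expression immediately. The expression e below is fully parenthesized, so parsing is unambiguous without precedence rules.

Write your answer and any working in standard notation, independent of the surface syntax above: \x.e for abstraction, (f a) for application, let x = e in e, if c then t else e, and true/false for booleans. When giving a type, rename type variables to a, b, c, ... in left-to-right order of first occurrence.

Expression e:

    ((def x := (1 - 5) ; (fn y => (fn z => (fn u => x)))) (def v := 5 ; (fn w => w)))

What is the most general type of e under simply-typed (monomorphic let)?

Derivation:
  unify Int ~ Int
  unify Int ~ Int
let x : Int
x : Int
\u._ : c -> Int
\z._ : b -> c -> Int
\y._ : a -> b -> c -> Int
let v : Int
w : d
\w._ : d -> d
  unify a -> b -> c -> Int ~ (d -> d) -> e
  unify a ~ d -> d
  unify b -> c -> Int ~ e
_ _ : b -> c -> Int

Answer: a -> b -> Int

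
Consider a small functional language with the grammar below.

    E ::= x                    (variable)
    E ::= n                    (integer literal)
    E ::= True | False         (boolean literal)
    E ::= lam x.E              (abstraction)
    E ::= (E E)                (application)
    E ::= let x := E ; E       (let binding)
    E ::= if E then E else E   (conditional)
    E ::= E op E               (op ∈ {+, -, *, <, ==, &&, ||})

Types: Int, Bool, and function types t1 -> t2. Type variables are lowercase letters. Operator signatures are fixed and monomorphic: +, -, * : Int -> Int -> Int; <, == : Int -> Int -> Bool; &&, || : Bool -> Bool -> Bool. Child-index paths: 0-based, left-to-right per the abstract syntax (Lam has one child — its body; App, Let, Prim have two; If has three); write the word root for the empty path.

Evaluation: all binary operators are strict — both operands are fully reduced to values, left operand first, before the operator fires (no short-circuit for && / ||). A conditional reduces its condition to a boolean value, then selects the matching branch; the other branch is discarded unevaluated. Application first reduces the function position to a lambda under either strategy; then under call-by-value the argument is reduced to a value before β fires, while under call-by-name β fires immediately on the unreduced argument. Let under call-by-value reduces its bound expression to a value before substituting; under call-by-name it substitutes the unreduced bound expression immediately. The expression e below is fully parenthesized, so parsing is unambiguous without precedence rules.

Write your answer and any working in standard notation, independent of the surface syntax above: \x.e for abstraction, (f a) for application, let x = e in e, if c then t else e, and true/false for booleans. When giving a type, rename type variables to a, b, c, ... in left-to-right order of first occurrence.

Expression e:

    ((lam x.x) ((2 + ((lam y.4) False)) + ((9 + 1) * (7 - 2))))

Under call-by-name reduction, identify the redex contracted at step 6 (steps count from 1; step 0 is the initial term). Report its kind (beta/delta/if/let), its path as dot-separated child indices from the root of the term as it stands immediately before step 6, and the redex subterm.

Derivation:
step 0: ((\x.x) ((2 + ((\y.4) false)) + ((9 + 1) * (7 - 2))))
step 1: [beta@root] ((2 + ((\y.4) false)) + ((9 + 1) * (7 - 2)))
step 2: [beta@0.1] ((2 + 4) + ((9 + 1) * (7 - 2)))
step 3: [delta@0] (6 + ((9 + 1) * (7 - 2)))
step 4: [delta@1.0] (6 + (10 * (7 - 2)))
step 5: [delta@1.1] (6 + (10 * 5))
step 6: [delta@1] (6 + 50)

Answer: delta at 1 : (10 * 5)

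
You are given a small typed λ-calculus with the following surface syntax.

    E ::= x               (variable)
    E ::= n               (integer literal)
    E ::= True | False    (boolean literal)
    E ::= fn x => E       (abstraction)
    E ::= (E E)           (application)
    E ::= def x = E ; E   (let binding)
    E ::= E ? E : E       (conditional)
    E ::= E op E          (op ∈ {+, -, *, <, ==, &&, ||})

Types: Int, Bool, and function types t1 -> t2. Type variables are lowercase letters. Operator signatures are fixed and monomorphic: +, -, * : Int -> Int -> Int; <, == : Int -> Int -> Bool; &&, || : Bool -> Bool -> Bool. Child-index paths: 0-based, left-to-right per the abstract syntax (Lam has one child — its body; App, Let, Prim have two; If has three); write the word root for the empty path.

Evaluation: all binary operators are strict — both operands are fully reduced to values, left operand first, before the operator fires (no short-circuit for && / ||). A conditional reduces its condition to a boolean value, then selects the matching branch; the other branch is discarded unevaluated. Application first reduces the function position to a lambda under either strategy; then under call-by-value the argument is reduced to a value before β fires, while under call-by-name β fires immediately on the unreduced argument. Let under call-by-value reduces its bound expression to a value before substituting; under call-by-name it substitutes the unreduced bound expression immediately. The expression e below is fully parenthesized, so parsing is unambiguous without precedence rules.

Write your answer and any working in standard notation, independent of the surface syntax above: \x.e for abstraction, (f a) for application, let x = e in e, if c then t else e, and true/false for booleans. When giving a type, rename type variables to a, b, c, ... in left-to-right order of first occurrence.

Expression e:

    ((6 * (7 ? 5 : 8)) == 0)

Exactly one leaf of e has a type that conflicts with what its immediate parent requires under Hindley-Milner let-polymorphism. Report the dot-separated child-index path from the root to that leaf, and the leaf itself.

Answer: 0.1.0 : 7

Derivation:
  unify Int ~ Int
  unify Int ~ Bool
  FAIL: mismatch Int ~ Bool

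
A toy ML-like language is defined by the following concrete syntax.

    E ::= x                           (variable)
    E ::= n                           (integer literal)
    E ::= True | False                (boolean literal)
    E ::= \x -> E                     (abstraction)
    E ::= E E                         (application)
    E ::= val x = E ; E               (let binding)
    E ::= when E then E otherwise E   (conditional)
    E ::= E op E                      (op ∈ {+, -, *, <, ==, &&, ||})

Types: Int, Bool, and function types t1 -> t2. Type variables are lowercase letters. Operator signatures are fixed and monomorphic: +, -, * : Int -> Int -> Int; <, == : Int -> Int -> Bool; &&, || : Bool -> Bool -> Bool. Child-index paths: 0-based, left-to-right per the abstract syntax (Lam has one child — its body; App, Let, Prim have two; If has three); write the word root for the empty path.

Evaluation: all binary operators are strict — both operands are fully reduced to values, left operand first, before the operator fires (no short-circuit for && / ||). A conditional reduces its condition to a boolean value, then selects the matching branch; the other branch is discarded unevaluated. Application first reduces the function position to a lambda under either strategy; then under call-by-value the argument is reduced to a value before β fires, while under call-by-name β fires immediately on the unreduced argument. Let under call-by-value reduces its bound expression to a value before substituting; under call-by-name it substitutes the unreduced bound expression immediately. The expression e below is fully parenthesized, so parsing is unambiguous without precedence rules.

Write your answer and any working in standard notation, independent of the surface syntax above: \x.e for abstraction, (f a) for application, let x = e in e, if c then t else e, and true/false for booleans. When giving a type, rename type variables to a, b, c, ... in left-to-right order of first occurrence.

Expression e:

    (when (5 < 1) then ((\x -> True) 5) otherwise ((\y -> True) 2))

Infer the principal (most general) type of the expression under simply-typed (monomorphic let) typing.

Answer: Bool

Working:
  unify Int ~ Int
  unify Int ~ Int
  unify Bool ~ Bool
\x._ : a -> Bool
  unify a -> Bool ~ Int -> b
  unify a ~ Int
  unify Bool ~ b
_ _ : Bool
\y._ : c -> Bool
  unify c -> Bool ~ Int -> d
  unify c ~ Int
  unify Bool ~ d
_ _ : Bool
  unify Bool ~ Bool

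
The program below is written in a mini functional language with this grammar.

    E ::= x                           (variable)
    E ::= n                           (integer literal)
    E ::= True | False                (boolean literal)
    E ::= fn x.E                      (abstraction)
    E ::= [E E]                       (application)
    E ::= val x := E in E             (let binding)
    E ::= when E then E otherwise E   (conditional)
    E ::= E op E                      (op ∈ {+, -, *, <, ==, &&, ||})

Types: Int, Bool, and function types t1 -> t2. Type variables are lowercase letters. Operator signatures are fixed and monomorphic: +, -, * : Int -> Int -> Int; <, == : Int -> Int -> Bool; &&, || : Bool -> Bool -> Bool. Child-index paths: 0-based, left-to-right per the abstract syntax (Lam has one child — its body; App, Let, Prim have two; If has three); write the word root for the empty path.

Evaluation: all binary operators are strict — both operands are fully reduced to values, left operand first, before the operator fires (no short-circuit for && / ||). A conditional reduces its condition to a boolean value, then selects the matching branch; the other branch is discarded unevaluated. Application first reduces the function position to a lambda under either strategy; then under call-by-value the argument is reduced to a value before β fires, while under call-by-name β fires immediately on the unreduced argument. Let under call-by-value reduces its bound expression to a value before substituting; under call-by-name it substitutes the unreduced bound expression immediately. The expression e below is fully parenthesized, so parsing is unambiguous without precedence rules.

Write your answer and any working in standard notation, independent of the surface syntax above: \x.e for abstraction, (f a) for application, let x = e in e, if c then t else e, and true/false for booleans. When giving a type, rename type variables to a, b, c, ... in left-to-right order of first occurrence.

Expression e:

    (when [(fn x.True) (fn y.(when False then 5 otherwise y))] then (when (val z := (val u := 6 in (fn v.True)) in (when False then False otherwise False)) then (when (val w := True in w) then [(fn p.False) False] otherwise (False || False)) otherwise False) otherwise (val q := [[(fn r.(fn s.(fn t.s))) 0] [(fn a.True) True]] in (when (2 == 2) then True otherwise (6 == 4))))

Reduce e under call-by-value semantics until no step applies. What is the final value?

Derivation:
step 0: (if ((\x.true) (\y.(if false then 5 else y))) then (if (let z = (let u = 6 in (\v.true)) in (if false then false else false)) then (if (let w = true in w) then ((\p.false) false) else (false || false)) else false) else (let q = (((\r.(\s.(\t.s))) 0) ((\a.true) true)) in (if (2 == 2) then true else (6 == 4))))
step 1: [beta@0] (if true then (if (let z = (let u = 6 in (\v.true)) in (if false then false else false)) then (if (let w = true in w) then ((\p.false) false) else (false || false)) else false) else (let q = (((\r.(\s.(\t.s))) 0) ((\a.true) true)) in (if (2 == 2) then true else (6 == 4))))
step 2: [if@root] (if (let z = (let u = 6 in (\v.true)) in (if false then false else false)) then (if (let w = true in w) then ((\p.false) false) else (false || false)) else false)
step 3: [let@0.0] (if (let z = (\v.true) in (if false then false else false)) then (if (let w = true in w) then ((\p.false) false) else (false || false)) else false)
step 4: [let@0] (if (if false then false else false) then (if (let w = true in w) then ((\p.false) false) else (false || false)) else false)
step 5: [if@0] (if false then (if (let w = true in w) then ((\p.false) false) else (false || false)) else false)
step 6: [if@root] false

Answer: false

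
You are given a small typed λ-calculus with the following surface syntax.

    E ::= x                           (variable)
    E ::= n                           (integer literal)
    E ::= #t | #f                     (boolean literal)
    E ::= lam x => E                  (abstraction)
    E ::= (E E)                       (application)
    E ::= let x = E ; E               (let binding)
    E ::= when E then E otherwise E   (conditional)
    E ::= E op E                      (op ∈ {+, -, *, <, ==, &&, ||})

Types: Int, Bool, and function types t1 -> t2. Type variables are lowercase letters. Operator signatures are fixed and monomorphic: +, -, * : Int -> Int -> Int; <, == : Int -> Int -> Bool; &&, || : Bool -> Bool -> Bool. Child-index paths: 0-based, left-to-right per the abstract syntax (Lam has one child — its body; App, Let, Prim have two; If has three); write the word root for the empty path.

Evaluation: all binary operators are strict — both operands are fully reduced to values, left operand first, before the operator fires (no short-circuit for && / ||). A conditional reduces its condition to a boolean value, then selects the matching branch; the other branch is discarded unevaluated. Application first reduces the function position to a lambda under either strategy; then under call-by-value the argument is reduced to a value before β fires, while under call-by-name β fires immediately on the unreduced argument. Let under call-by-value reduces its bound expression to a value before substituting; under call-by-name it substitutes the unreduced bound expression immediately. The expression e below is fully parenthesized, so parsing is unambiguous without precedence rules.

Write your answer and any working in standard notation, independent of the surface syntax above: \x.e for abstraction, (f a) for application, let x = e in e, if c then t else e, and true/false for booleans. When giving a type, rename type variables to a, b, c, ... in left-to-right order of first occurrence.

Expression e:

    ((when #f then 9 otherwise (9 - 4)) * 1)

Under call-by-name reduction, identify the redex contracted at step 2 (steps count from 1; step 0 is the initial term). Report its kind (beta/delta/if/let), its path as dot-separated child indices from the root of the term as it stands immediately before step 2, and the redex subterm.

Answer: delta at 0 : (9 - 4)

Working:
step 0: ((if false then 9 else (9 - 4)) * 1)
step 1: [if@0] ((9 - 4) * 1)
step 2: [delta@0] (5 * 1)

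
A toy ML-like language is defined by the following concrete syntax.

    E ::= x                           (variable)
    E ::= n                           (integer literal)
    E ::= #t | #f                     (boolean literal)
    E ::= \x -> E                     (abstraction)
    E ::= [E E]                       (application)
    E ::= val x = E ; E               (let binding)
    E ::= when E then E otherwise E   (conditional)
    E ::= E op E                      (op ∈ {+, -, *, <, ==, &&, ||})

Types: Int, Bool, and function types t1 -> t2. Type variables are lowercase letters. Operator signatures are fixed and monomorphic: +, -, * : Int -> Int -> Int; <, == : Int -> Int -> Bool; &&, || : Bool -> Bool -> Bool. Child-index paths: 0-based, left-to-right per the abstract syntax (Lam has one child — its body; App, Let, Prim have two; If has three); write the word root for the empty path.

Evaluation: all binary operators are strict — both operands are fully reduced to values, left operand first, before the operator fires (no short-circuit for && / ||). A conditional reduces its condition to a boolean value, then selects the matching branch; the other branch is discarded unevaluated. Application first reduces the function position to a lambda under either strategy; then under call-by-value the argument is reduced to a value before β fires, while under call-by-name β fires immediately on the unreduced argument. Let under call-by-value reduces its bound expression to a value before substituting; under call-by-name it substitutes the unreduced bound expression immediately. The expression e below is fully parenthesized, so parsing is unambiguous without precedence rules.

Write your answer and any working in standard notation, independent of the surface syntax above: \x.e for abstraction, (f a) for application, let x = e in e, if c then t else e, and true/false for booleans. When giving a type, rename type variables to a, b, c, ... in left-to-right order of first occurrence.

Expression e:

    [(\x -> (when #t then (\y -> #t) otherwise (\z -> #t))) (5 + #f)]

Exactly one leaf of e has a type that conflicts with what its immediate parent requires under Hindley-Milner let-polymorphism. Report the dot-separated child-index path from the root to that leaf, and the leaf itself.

Working:
  unify Bool ~ Bool
\y._ : b -> Bool
\z._ : c -> Bool
  unify b -> Bool ~ c -> Bool
  unify b ~ c
  unify Bool ~ Bool
\x._ : a -> c -> Bool
  unify Int ~ Int
  unify Bool ~ Int
  FAIL: mismatch Bool ~ Int

Answer: 1.1 : false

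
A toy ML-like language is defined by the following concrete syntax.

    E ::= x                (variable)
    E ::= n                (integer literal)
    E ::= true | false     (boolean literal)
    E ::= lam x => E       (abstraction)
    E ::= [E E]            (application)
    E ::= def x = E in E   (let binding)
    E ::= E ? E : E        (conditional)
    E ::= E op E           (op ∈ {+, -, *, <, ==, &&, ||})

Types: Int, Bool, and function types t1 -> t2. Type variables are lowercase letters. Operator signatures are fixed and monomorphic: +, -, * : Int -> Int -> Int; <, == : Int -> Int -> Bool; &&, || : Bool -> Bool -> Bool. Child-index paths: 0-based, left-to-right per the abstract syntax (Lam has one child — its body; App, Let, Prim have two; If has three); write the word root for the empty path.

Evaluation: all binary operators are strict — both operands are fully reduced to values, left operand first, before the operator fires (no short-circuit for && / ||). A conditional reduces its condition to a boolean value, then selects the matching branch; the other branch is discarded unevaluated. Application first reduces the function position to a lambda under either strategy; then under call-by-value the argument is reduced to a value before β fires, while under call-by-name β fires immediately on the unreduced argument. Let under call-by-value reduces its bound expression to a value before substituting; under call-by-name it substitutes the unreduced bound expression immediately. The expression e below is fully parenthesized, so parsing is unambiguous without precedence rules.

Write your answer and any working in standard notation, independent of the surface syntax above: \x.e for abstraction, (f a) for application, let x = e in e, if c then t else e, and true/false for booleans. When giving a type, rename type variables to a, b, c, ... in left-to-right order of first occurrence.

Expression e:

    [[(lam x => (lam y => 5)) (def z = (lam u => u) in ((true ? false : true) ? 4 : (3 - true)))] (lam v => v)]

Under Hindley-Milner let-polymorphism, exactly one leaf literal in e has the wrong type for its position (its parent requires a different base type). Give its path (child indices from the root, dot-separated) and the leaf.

Answer: 0.1.1.2.1 : true

Trace:
\y._ : b -> Int
\x._ : a -> b -> Int
u : c
\u._ : c -> c
let z : forall. c -> c
  unify Bool ~ Bool
  unify Bool ~ Bool
  unify Bool ~ Bool
  unify Int ~ Int
  unify Bool ~ Int
  FAIL: mismatch Bool ~ Int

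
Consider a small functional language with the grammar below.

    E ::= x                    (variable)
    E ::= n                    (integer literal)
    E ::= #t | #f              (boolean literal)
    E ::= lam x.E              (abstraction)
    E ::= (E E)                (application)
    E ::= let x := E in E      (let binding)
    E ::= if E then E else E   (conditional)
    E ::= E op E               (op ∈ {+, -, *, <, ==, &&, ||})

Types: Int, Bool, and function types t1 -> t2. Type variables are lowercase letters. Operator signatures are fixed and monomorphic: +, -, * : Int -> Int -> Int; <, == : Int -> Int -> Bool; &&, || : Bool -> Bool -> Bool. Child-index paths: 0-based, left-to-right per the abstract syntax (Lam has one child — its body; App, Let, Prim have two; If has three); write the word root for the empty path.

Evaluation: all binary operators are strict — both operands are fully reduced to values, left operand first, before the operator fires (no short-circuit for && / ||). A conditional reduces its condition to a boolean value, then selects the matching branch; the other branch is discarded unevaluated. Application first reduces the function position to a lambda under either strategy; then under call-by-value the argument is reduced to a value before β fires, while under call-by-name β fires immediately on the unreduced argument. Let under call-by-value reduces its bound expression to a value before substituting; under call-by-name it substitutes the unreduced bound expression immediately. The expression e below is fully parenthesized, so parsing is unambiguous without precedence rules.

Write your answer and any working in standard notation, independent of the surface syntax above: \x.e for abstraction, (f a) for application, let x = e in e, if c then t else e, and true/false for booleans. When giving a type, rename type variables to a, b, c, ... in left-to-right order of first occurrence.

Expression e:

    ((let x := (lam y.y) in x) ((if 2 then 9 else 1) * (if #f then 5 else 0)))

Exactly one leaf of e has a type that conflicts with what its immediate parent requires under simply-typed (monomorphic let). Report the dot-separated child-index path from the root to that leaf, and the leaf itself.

Trace:
y : a
\y._ : a -> a
let x : a -> a
x : a -> a
  unify Int ~ Bool
  FAIL: mismatch Int ~ Bool

Answer: 1.0.0 : 2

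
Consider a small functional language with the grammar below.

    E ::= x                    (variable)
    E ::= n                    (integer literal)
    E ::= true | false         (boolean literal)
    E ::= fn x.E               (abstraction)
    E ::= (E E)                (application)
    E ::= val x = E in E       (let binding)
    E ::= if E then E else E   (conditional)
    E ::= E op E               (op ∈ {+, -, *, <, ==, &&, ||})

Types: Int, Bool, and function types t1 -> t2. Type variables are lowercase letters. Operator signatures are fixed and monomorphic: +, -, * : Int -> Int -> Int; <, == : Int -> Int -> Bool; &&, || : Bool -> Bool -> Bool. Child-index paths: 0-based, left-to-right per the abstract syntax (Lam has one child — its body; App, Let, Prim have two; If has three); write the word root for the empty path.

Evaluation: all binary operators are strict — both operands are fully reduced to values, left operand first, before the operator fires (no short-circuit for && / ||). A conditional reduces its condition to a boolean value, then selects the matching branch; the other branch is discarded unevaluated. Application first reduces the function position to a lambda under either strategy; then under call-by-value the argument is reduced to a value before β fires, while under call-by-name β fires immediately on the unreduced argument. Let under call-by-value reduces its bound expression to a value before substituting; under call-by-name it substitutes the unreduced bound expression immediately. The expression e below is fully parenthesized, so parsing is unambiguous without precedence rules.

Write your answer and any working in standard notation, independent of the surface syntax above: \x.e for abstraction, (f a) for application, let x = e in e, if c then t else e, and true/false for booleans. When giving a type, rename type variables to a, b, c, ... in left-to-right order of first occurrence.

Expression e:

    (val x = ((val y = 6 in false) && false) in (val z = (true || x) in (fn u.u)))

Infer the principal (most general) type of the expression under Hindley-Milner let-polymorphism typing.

Answer: a -> a

Working:
let y : Int
  unify Bool ~ Bool
  unify Bool ~ Bool
let x : Bool
  unify Bool ~ Bool
x : Bool
  unify Bool ~ Bool
let z : Bool
u : a
\u._ : a -> a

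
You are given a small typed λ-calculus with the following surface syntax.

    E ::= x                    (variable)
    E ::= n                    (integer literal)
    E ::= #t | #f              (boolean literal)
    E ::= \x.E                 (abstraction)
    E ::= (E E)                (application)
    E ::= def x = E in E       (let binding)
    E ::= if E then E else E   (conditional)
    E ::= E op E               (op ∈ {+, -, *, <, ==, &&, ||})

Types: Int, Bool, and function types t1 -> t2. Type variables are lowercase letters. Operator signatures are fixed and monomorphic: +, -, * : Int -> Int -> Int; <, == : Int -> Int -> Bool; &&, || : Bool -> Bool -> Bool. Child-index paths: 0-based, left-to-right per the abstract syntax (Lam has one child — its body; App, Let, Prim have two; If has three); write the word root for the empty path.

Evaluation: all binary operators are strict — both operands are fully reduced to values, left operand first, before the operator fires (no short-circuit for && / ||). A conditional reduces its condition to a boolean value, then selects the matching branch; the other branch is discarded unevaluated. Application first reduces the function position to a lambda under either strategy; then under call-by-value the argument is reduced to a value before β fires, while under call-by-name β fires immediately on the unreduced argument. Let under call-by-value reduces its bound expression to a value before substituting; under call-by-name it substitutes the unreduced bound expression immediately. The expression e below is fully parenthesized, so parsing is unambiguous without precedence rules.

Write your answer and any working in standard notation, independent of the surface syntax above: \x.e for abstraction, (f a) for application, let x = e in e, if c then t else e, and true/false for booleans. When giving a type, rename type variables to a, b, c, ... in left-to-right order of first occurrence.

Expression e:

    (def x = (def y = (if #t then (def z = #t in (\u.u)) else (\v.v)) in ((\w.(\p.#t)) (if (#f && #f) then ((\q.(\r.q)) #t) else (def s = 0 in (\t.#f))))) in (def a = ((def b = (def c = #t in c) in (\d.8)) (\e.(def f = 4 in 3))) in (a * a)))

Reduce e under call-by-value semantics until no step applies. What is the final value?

Answer: 64

Working:
step 0: (let x = (let y = (if true then (let z = true in (\u.u)) else (\v.v)) in ((\w.(\p.true)) (if (false && false) then ((\q.(\r.q)) true) else (let s = 0 in (\t.false))))) in (let a = ((let b = (let c = true in c) in (\d.8)) (\e.(let f = 4 in 3))) in (a * a)))
step 1: [if@0.0] (let x = (let y = (let z = true in (\u.u)) in ((\w.(\p.true)) (if (false && false) then ((\q.(\r.q)) true) else (let s = 0 in (\t.false))))) in (let a = ((let b = (let c = true in c) in (\d.8)) (\e.(let f = 4 in 3))) in (a * a)))
step 2: [let@0.0] (let x = (let y = (\u.u) in ((\w.(\p.true)) (if (false && false) then ((\q.(\r.q)) true) else (let s = 0 in (\t.false))))) in (let a = ((let b = (let c = true in c) in (\d.8)) (\e.(let f = 4 in 3))) in (a * a)))
step 3: [let@0] (let x = ((\w.(\p.true)) (if (false && false) then ((\q.(\r.q)) true) else (let s = 0 in (\t.false)))) in (let a = ((let b = (let c = true in c) in (\d.8)) (\e.(let f = 4 in 3))) in (a * a)))
step 4: [delta@0.1.0] (let x = ((\w.(\p.true)) (if false then ((\q.(\r.q)) true) else (let s = 0 in (\t.false)))) in (let a = ((let b = (let c = true in c) in (\d.8)) (\e.(let f = 4 in 3))) in (a * a)))
step 5: [if@0.1] (let x = ((\w.(\p.true)) (let s = 0 in (\t.false))) in (let a = ((let b = (let c = true in c) in (\d.8)) (\e.(let f = 4 in 3))) in (a * a)))
step 6: [let@0.1] (let x = ((\w.(\p.true)) (\t.false)) in (let a = ((let b = (let c = true in c) in (\d.8)) (\e.(let f = 4 in 3))) in (a * a)))
step 7: [beta@0] (let x = (\p.true) in (let a = ((let b = (let c = true in c) in (\d.8)) (\e.(let f = 4 in 3))) in (a * a)))
step 8: [let@root] (let a = ((let b = (let c = true in c) in (\d.8)) (\e.(let f = 4 in 3))) in (a * a))
step 9: [let@0.0.0] (let a = ((let b = true in (\d.8)) (\e.(let f = 4 in 3))) in (a * a))
step 10: [let@0.0] (let a = ((\d.8) (\e.(let f = 4 in 3))) in (a * a))
step 11: [beta@0] (let a = 8 in (a * a))
step 12: [let@root] (8 * 8)
step 13: [delta@root] 64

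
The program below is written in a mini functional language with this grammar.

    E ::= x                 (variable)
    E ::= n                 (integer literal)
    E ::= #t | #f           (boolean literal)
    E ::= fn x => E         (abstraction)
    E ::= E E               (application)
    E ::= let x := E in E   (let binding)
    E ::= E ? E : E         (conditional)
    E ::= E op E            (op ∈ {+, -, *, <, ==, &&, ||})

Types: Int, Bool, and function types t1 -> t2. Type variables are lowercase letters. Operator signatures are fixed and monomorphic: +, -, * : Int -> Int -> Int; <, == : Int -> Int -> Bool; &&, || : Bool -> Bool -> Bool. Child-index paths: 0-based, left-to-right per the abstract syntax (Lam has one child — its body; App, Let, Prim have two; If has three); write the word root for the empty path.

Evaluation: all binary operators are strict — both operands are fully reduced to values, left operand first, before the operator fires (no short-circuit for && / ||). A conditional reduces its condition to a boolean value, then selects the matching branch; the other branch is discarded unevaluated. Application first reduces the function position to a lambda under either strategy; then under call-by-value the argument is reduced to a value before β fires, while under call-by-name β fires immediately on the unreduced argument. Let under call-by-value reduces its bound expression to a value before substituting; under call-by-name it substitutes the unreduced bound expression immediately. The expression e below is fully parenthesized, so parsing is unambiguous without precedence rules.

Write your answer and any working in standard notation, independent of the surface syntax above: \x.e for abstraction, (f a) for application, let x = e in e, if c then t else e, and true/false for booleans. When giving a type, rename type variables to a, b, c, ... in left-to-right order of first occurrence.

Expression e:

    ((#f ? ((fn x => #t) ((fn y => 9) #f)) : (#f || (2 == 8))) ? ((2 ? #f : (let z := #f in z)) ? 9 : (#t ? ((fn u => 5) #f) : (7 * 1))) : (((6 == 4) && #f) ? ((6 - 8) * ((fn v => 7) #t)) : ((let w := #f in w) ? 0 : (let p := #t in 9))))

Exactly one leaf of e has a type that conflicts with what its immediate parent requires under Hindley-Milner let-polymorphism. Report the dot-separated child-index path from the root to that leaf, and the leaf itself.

Answer: 1.0.0 : 2

Working:
  unify Bool ~ Bool
\x._ : a -> Bool
\y._ : b -> Int
  unify b -> Int ~ Bool -> c
  unify b ~ Bool
  unify Int ~ c
_ _ : Int
  unify a -> Bool ~ Int -> d
  unify a ~ Int
  unify Bool ~ d
_ _ : Bool
  unify Bool ~ Bool
  unify Int ~ Int
  unify Int ~ Int
  unify Bool ~ Bool
  unify Bool ~ Bool
  unify Bool ~ Bool
  unify Int ~ Bool
  FAIL: mismatch Int ~ Bool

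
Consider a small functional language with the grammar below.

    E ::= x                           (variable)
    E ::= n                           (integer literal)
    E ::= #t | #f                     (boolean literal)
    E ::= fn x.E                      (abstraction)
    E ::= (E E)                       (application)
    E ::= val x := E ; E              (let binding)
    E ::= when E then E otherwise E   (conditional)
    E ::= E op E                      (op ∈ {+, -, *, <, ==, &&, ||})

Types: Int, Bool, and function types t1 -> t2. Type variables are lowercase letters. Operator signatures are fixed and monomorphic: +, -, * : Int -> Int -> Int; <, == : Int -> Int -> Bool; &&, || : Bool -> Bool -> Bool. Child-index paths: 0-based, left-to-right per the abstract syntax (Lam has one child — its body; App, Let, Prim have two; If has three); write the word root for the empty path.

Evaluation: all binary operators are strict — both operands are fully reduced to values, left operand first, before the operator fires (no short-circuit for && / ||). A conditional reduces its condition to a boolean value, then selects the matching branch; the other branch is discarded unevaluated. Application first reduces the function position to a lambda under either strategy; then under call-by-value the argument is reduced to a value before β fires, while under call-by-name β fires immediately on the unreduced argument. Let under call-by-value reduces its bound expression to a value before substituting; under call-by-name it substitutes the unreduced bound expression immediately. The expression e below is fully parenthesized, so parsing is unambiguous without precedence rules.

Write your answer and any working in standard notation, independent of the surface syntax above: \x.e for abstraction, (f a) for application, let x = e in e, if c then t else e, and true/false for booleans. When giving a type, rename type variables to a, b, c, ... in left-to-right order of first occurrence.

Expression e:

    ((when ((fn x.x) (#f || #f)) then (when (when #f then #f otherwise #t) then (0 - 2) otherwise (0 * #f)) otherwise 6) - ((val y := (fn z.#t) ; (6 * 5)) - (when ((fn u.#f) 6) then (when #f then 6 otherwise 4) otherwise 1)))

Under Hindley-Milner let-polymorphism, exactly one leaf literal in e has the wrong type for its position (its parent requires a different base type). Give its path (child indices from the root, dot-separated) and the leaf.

Derivation:
x : a
\x._ : a -> a
  unify Bool ~ Bool
  unify Bool ~ Bool
  unify a -> a ~ Bool -> b
  unify a ~ Bool
  unify Bool ~ b
_ _ : Bool
  unify Bool ~ Bool
  unify Bool ~ Bool
  unify Bool ~ Bool
  unify Bool ~ Bool
  unify Int ~ Int
  unify Int ~ Int
  unify Int ~ Int
  unify Bool ~ Int
  FAIL: mismatch Bool ~ Int

Answer: 0.1.2.1 : false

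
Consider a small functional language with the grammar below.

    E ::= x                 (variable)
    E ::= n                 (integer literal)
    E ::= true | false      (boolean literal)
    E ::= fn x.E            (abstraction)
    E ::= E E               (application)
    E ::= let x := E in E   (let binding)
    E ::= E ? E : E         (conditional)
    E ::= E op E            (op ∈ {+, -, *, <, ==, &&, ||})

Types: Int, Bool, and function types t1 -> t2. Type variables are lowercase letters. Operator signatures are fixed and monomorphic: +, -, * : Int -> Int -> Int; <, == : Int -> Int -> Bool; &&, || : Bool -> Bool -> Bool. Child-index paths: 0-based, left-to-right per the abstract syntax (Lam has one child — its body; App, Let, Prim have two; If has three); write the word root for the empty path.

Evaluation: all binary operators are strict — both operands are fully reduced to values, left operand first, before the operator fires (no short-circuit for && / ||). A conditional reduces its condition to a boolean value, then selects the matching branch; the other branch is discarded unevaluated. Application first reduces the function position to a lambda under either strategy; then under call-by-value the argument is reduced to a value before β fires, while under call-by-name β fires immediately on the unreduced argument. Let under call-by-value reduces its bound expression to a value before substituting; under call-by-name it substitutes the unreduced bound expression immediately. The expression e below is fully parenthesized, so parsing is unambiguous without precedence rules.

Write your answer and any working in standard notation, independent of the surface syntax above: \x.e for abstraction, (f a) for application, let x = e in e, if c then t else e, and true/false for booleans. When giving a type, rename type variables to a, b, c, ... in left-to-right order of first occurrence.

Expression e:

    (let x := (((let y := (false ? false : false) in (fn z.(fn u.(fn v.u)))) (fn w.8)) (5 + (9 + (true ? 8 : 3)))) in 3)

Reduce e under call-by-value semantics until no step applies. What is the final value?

Answer: 3

Trace:
step 0: (let x = (((let y = (if false then false else false) in (\z.(\u.(\v.u)))) (\w.8)) (5 + (9 + (if true then 8 else 3)))) in 3)
step 1: [if@0.0.0.0] (let x = (((let y = false in (\z.(\u.(\v.u)))) (\w.8)) (5 + (9 + (if true then 8 else 3)))) in 3)
step 2: [let@0.0.0] (let x = (((\z.(\u.(\v.u))) (\w.8)) (5 + (9 + (if true then 8 else 3)))) in 3)
step 3: [beta@0.0] (let x = ((\u.(\v.u)) (5 + (9 + (if true then 8 else 3)))) in 3)
step 4: [if@0.1.1.1] (let x = ((\u.(\v.u)) (5 + (9 + 8))) in 3)
step 5: [delta@0.1.1] (let x = ((\u.(\v.u)) (5 + 17)) in 3)
step 6: [delta@0.1] (let x = ((\u.(\v.u)) 22) in 3)
step 7: [beta@0] (let x = (\v.22) in 3)
step 8: [let@root] 3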